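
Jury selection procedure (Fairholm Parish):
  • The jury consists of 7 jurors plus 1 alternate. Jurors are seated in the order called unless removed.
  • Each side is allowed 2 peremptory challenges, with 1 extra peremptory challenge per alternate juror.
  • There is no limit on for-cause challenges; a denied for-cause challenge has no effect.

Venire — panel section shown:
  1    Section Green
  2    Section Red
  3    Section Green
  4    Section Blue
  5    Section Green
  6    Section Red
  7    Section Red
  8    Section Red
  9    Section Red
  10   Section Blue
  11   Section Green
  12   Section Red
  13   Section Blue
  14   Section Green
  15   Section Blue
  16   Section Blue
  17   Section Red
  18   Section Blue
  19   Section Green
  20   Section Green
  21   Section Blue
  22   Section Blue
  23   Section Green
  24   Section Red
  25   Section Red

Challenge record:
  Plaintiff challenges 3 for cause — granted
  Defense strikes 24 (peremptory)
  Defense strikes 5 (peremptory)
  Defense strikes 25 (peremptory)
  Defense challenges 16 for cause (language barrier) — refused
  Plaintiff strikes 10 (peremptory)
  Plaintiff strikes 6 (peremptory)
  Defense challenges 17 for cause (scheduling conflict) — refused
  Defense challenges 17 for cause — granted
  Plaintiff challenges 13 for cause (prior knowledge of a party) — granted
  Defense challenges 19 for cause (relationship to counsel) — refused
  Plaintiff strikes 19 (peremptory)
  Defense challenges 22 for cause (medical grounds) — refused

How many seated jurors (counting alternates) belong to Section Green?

2

Removed: #3, #5, #6, #10, #13, #17, #19, #24, #25.
Seated (8 incl. alternates): #1, #2, #4, #7, #8, #9, #11, #12.
Of those, in Section Green: #1, #11 → 2.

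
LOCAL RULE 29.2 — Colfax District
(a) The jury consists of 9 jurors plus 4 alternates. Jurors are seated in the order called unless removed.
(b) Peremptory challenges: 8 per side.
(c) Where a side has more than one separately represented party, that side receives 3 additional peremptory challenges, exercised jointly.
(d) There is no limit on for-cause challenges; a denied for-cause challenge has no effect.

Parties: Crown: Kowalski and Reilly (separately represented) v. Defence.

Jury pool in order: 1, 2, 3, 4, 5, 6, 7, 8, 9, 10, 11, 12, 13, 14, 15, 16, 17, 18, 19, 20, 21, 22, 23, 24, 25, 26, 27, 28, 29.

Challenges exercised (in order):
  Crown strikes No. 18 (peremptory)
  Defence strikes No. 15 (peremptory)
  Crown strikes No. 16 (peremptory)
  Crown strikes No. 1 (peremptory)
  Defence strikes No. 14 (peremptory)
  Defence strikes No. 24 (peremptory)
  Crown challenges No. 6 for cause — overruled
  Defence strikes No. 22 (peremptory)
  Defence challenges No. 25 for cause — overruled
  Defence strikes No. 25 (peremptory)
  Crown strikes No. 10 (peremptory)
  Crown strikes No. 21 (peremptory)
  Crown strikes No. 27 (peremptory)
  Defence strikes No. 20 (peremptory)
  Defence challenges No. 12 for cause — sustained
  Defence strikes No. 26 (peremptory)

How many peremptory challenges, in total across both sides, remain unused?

6

Crown allotment: 8 base + 3 multi-party = 11. Defence allotment: 8.
Crown peremptories used: #18, #16, #1, #10, #21, #27 — 6 (the for-cause on #6 doesn't count).
Defence peremptories used: #15, #14, #24, #22, #25, #20, #26 — 7 (for-cause on #25, #12 don't count).
Remaining: (11 − 6) + (8 − 7) = 6.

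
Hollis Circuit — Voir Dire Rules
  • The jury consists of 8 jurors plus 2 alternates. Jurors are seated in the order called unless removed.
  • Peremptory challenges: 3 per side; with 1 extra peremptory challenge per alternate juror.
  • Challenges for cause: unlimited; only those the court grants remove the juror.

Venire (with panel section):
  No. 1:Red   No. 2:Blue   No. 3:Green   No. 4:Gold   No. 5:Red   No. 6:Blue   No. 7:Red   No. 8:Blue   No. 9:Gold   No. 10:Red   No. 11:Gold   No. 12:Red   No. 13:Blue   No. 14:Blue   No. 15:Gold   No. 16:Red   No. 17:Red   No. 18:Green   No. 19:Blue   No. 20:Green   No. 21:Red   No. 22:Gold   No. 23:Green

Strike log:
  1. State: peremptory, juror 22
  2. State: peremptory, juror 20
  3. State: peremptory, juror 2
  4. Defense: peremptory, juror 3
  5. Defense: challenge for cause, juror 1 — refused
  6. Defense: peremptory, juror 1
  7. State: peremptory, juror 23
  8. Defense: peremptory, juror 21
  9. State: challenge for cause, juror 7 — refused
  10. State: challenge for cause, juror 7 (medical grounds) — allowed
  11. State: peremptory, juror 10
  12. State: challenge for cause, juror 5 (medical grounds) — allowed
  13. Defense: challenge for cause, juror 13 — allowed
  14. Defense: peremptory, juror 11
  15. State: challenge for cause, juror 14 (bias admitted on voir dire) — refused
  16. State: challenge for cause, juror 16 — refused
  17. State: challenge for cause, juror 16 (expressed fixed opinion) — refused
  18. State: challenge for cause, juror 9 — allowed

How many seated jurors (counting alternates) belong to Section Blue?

Removed: #1, #2, #3, #5, #7, #9, #10, #11, #13, #20, #21, #22, #23.
Seated (10 incl. alternates): #4, #6, #8, #12, #14, #15, #16, #17, #18, #19.
Of those, in Section Blue: #6, #8, #14, #19 → 4.

4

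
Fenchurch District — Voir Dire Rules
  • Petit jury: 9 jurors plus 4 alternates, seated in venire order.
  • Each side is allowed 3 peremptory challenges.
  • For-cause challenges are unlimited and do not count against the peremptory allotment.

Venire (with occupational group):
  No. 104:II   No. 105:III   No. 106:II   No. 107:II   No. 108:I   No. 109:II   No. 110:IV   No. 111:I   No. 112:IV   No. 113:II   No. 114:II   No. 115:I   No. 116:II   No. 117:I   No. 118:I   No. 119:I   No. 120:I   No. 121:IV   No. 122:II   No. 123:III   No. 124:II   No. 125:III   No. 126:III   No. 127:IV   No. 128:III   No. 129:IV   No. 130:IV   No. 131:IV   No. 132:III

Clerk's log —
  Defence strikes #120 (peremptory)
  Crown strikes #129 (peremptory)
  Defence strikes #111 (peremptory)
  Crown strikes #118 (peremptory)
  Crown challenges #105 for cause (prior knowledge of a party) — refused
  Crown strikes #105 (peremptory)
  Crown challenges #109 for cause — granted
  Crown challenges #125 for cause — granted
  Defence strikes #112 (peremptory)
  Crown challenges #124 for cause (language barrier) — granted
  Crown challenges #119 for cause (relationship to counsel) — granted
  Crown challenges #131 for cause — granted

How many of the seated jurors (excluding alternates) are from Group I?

2

Removed: #105, #109, #111, #112, #118, #119, #120, #124, #125, #129, #131.
Seated jurors 1–9: #104, #106, #107, #108, #110, #113, #114, #115, #116 (alternates #117, #121, #122, #123 not counted).
Of those, in Group I: #108, #115 → 2.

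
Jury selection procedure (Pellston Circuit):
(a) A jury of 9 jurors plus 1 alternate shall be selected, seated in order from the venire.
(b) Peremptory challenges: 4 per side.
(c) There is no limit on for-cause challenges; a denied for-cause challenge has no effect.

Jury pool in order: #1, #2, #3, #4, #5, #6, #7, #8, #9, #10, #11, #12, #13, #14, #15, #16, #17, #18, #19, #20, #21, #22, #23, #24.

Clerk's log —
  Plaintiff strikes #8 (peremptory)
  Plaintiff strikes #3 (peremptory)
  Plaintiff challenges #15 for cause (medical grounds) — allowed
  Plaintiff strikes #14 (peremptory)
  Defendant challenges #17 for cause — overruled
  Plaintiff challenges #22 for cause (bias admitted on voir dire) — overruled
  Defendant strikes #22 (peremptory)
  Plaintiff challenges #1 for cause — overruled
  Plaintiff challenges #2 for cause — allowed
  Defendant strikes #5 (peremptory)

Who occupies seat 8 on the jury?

12

Removed: #2, #3, #5, #8, #14, #15, #22. (#1, #17 stay — for-cause denied.)
Seating in order: seats 1–9 → #1, #4, #6, #7, #9, #10, #11, #12, #13; alternates → #16.
So seat 8 is #12.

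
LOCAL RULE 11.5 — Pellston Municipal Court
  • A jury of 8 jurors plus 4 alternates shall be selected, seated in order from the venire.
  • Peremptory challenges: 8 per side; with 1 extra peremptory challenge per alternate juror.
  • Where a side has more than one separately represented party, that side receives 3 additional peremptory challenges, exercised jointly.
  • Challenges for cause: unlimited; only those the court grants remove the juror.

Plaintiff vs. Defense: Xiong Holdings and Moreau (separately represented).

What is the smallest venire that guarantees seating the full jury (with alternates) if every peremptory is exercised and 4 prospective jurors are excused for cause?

43

Seats to fill: 8 + 4 alternates = 12.
Peremptories — Plaintiff: 8 + 1×4 = 12; Defense: 8 + 1×4 + 3 = 15; total 27.
For-cause removals: 4.
Minimum venire: 12 + 27 + 4 = 43.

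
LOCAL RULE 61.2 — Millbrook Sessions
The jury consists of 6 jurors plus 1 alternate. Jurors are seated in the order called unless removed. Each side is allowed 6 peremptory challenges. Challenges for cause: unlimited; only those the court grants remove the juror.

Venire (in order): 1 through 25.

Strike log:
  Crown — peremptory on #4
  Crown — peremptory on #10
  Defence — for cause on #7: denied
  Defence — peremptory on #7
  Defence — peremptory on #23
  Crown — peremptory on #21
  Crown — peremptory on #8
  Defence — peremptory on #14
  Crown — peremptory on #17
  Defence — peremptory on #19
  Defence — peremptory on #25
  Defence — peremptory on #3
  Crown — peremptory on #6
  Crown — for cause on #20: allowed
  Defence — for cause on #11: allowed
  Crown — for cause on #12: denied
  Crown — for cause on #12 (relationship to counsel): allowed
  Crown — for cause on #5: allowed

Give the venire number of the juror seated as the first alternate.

Removed: #3, #4, #5, #6, #7, #8, #10, #11, #12, #14, #17, #19, #20, #21, #23, #25.
Seating in order: seats 1–6 → #1, #2, #9, #13, #15, #16; alternates → #18.
So alternate 1 is #18.

18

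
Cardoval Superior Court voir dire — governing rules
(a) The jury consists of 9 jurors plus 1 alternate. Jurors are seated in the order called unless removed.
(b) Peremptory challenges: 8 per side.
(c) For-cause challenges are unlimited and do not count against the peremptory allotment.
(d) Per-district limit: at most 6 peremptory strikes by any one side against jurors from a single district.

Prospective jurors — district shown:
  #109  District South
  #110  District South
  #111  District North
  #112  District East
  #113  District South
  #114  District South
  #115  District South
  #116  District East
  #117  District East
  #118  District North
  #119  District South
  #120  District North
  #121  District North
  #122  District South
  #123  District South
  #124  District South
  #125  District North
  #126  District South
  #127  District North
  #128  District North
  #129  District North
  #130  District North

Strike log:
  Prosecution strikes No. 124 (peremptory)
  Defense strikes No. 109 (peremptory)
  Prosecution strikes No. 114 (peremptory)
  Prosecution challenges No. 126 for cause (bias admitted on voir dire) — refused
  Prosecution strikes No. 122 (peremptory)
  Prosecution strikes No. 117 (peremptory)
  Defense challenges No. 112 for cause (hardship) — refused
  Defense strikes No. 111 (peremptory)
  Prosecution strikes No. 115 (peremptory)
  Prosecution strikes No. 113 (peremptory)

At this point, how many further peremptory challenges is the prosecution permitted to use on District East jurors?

2

Prosecution peremptories so far: #124, #114, #122, #117, #115, #113 — 6 of 8 used, 2 left overall.
Against District East: #117 — 1 used; per-district cap 6 leaves 5.
Binding limit: min(2, 5) = 2.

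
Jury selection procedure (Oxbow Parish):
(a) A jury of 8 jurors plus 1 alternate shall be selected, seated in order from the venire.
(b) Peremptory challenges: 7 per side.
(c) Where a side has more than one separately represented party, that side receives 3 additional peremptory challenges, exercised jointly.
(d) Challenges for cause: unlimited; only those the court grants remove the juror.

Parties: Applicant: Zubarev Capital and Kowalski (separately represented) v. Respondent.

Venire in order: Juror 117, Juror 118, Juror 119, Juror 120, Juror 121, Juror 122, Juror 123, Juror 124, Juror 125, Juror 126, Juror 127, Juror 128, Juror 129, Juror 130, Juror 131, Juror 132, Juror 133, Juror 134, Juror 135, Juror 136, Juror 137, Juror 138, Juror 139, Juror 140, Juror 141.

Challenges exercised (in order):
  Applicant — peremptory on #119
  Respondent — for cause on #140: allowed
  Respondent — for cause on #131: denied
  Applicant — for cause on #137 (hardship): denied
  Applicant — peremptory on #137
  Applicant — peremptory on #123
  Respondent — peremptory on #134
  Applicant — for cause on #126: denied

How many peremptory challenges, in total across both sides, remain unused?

Applicant allotment: 7 base + 3 multi-party = 10. Respondent allotment: 7.
Applicant peremptories used: #119, #137, #123 — 3 (for-cause on #137, #126 don't count).
Respondent peremptories used: #134 — 1 (for-cause on #140, #131 don't count).
Remaining: (10 − 3) + (7 − 1) = 13.

13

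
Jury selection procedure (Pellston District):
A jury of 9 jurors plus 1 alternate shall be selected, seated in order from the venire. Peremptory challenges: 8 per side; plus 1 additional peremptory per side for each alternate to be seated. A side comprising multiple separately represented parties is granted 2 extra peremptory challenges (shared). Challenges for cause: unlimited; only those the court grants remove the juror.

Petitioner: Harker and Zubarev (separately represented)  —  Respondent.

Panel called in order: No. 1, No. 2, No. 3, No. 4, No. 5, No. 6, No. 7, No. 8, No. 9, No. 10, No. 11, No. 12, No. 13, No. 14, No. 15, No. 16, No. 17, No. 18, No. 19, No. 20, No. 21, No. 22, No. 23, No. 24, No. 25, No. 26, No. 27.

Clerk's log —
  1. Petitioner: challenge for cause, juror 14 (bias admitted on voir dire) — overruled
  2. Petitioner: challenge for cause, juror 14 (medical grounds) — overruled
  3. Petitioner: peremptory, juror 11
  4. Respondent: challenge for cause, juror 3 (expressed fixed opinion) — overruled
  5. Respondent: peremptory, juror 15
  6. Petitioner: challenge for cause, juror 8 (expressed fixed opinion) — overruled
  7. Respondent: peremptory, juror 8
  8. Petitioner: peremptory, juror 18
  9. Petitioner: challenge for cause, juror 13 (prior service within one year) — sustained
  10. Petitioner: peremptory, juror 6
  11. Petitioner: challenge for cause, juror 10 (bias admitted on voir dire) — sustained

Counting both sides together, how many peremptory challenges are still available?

Petitioner allotment: 8 base + 1 × 1 alternate + 2 multi-party = 11. Respondent allotment: 8 base + 1 × 1 alternate = 9.
Petitioner peremptories used: #11, #18, #6 — 3 (for-cause on #14, #14, #8, #13, #10 don't count).
Respondent peremptories used: #15, #8 — 2 (the for-cause on #3 doesn't count).
Remaining: (11 − 3) + (9 − 2) = 15.

15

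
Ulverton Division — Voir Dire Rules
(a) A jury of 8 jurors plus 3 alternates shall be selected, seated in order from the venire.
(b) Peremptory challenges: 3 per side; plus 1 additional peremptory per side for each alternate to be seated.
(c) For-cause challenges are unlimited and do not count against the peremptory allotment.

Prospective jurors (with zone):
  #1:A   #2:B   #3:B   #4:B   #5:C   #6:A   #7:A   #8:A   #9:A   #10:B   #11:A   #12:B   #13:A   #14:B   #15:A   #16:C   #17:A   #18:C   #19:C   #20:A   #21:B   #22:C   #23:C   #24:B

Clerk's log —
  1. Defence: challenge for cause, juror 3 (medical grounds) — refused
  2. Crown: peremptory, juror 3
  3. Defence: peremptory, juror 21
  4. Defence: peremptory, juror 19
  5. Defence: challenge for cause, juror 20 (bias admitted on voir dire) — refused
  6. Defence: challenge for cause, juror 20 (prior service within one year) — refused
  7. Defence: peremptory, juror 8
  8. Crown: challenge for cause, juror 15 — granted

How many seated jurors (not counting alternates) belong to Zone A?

4

Removed: #3, #8, #15, #19, #21.
Seated jurors 1–8: #1, #2, #4, #5, #6, #7, #9, #10 (alternates #11, #12, #13 not counted).
Of those, in Zone A: #1, #6, #7, #9 → 4.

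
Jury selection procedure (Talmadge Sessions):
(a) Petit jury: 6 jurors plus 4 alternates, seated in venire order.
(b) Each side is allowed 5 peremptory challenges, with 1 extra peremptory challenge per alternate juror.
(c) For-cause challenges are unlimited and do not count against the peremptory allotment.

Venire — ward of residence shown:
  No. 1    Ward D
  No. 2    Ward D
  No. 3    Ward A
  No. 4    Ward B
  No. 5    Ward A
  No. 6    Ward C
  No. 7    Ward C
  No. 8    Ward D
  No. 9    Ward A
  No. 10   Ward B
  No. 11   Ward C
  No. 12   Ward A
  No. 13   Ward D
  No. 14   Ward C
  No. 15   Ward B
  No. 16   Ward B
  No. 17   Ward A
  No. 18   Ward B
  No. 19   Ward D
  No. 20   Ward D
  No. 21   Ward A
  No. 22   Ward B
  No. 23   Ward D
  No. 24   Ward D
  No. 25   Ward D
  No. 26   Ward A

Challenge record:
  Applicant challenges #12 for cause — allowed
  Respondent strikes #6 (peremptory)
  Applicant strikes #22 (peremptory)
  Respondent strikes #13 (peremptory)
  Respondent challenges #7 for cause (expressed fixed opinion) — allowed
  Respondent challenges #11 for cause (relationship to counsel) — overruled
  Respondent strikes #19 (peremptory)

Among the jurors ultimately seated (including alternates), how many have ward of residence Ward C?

2

Removed: #6, #7, #12, #13, #19, #22.
Seated (10 incl. alternates): #1, #2, #3, #4, #5, #8, #9, #10, #11, #14.
Of those, in Ward C: #11, #14 → 2.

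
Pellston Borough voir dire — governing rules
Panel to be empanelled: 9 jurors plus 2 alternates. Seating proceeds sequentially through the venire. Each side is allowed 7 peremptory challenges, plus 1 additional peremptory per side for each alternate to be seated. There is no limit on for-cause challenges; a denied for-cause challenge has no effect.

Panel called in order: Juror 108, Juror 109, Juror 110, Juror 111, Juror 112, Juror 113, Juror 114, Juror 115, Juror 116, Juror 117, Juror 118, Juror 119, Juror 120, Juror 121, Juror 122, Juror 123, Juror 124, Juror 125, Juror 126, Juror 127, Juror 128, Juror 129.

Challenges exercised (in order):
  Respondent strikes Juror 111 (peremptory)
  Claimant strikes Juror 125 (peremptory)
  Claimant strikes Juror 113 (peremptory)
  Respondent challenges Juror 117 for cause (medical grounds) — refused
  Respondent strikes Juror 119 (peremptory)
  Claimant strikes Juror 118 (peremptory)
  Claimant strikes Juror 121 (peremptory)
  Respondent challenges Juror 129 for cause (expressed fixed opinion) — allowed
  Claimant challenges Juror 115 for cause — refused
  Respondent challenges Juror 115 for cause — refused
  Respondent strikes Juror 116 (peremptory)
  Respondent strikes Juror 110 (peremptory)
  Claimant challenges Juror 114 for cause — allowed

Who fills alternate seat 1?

Removed: #110, #111, #113, #114, #116, #118, #119, #121, #125, #129. (#115, #117 stay — for-cause denied.)
Seating in order: seats 1–9 → #108, #109, #112, #115, #117, #120, #122, #123, #124; alternates → #126, #127.
So alternate 1 is #126.

126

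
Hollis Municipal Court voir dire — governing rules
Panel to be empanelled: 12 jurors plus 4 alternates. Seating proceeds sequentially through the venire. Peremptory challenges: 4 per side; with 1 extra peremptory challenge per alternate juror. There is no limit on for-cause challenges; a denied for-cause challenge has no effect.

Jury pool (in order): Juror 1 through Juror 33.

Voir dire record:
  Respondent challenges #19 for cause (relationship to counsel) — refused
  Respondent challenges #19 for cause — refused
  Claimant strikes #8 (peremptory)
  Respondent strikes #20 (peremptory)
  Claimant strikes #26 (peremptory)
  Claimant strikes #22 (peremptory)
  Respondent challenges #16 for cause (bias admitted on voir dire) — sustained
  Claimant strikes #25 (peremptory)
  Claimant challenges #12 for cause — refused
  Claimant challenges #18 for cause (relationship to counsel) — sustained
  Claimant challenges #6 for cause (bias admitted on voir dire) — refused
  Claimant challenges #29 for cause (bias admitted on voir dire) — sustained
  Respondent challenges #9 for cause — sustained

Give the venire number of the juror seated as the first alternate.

Removed: #8, #9, #16, #18, #20, #22, #25, #26, #29. (#6, #12, #19 stay — for-cause denied.)
Filling seats in venire order through position 13: #1, #2, #3, #4, #5, #6, #7, #10, #11, #12, #13, #14, #15.
So alternate 1 is #15.

15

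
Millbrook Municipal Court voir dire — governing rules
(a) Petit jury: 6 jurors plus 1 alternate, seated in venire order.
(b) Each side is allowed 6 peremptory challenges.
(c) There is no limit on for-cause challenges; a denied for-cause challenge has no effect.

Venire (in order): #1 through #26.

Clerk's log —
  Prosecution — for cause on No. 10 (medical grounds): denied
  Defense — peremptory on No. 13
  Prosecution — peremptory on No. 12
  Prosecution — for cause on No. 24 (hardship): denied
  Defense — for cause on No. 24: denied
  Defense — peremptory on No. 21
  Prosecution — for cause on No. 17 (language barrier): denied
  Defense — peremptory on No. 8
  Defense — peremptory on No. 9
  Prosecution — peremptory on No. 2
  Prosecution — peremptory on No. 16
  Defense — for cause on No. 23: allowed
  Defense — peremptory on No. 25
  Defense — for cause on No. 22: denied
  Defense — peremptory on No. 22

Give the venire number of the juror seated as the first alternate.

Removed: #2, #8, #9, #12, #13, #16, #21, #22, #23, #25. (#10, #17, #24 stay — for-cause denied.)
Seating in order: seats 1–6 → #1, #3, #4, #5, #6, #7; alternates → #10.
So alternate 1 is #10.

10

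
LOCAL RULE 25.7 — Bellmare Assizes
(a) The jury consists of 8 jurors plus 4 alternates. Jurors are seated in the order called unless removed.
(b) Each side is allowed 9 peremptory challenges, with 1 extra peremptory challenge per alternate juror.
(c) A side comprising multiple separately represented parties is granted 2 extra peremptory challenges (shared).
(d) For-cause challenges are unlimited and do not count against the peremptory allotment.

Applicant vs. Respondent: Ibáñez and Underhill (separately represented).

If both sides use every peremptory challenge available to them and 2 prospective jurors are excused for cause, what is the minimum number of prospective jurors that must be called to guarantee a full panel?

42

Seats to fill: 8 + 4 alternates = 12.
Peremptories — Applicant: 9 + 1×4 = 13; Respondent: 9 + 1×4 + 2 = 15; total 28.
For-cause removals: 2.
Minimum venire: 12 + 28 + 2 = 42.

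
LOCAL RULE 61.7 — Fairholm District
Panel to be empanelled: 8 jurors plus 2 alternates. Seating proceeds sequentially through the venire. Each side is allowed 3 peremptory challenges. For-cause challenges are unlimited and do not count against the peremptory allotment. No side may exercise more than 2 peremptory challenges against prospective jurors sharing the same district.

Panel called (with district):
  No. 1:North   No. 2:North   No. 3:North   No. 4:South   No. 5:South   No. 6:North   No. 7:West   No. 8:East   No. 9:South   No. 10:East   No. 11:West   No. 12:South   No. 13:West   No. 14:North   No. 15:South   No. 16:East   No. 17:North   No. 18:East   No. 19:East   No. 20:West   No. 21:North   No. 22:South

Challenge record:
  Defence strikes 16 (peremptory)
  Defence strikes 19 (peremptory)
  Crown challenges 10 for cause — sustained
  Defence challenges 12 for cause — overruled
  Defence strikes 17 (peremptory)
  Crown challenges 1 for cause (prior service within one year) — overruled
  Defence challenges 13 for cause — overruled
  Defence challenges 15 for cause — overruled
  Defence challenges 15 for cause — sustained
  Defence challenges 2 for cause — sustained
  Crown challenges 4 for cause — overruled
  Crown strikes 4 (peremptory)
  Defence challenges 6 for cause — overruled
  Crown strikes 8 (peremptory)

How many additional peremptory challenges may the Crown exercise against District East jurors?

1

Crown peremptories so far: #4, #8 — 2 of 3 used, 1 left overall.
Against District East: #8 — 1 used; per-district cap 2 leaves 1.
Binding limit: min(1, 1) = 1.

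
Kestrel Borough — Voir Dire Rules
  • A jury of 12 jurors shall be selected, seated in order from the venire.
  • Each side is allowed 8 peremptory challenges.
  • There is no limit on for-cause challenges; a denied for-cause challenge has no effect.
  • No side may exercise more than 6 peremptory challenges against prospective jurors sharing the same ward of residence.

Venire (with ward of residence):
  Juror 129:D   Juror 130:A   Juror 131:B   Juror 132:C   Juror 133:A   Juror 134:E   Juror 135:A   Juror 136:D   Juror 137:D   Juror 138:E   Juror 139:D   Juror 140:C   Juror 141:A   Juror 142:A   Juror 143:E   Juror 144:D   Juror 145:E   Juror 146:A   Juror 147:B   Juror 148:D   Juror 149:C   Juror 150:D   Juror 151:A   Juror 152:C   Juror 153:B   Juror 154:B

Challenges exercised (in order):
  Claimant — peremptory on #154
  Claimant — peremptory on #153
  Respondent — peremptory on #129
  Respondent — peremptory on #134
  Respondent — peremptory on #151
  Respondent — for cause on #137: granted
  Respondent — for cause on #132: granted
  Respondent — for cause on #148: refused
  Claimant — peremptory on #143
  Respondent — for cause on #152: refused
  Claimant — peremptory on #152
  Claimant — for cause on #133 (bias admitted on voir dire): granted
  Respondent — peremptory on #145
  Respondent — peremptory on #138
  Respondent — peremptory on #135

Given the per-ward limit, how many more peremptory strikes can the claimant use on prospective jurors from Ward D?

4

Claimant peremptories so far: #154, #153, #143, #152 — 4 of 8 used, 4 left overall.
Against Ward D: none yet — per-ward cap 6 leaves 6.
Binding limit: min(4, 6) = 4.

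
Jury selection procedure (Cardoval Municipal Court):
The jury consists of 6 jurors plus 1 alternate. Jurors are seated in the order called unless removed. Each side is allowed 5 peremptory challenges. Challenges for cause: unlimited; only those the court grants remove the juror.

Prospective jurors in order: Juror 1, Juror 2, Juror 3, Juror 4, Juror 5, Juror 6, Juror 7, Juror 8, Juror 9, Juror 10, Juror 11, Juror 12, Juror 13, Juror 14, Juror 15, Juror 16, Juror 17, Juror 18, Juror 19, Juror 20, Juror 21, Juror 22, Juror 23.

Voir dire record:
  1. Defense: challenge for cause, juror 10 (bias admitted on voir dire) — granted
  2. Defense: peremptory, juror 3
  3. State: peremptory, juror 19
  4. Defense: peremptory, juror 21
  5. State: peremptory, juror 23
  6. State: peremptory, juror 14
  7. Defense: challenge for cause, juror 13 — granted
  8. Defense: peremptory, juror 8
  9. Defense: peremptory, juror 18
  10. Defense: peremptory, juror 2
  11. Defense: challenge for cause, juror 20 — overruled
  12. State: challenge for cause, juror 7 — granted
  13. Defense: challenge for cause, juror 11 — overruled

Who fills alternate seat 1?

Removed: #2, #3, #7, #8, #10, #13, #14, #18, #19, #21, #23. (#11, #20 stay — for-cause denied.)
Seating in order: seats 1–6 → #1, #4, #5, #6, #9, #11; alternates → #12.
So alternate 1 is #12.

12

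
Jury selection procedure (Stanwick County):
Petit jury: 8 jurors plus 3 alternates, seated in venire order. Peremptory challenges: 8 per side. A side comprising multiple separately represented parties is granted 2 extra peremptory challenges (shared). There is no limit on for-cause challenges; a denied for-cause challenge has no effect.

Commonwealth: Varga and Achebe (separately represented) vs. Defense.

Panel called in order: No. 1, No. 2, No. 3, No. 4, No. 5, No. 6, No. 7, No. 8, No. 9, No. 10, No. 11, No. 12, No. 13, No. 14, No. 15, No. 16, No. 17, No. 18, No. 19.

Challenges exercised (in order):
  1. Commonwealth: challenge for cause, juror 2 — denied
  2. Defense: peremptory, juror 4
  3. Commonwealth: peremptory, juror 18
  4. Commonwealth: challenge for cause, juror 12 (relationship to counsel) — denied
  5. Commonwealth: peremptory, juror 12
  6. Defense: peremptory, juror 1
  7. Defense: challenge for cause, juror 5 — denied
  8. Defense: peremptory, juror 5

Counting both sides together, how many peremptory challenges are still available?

13

Commonwealth allotment: 8 base + 2 multi-party = 10. Defense allotment: 8.
Commonwealth peremptories used: #18, #12 — 2 (for-cause on #2, #12 don't count).
Defense peremptories used: #4, #1, #5 — 3 (the for-cause on #5 doesn't count).
Remaining: (10 − 2) + (8 − 3) = 13.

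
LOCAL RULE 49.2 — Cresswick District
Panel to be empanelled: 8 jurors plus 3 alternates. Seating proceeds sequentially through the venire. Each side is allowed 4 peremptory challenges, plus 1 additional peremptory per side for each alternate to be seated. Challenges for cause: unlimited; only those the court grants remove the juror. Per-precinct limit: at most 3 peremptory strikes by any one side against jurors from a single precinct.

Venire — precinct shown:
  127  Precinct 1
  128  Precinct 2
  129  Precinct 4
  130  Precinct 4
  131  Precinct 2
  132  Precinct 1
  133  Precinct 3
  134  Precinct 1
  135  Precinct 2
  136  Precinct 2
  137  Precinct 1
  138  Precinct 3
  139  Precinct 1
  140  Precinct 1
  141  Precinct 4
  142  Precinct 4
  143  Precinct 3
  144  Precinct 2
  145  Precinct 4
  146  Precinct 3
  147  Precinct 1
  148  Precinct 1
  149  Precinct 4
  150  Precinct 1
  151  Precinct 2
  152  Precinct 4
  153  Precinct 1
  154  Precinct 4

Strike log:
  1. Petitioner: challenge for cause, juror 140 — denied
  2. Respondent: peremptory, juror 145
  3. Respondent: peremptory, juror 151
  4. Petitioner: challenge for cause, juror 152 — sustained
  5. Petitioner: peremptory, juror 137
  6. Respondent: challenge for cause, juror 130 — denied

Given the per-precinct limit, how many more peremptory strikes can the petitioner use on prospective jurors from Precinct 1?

2

Petitioner peremptories so far: #137 — 1 of 7 used, 6 left overall.
Against Precinct 1: #137 — 1 used; per-precinct cap 3 leaves 2.
Binding limit: min(6, 2) = 2.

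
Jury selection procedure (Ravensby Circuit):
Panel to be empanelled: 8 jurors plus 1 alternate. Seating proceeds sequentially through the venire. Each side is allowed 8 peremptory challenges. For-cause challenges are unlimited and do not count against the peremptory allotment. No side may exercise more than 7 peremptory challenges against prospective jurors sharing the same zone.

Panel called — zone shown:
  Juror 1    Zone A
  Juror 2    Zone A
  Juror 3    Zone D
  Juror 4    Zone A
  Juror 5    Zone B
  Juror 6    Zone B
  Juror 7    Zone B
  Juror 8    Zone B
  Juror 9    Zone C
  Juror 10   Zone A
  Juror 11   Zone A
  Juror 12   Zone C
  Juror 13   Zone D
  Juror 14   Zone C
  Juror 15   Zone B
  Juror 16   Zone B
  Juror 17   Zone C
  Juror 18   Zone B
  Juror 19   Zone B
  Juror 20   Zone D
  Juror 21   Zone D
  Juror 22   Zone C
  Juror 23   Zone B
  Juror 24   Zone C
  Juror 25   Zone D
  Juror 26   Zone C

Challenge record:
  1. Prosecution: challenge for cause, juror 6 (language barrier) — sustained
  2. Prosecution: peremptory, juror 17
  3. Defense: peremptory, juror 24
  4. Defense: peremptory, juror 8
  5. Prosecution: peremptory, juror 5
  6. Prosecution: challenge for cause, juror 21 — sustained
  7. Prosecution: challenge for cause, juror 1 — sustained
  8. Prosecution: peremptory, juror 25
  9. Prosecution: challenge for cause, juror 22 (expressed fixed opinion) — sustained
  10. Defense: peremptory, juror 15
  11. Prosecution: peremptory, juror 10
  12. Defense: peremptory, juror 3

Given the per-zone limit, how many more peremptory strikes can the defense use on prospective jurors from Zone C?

4

Defense peremptories so far: #24, #8, #15, #3 — 4 of 8 used, 4 left overall.
Against Zone C: #24 — 1 used; per-zone cap 7 leaves 6.
Binding limit: min(4, 6) = 4.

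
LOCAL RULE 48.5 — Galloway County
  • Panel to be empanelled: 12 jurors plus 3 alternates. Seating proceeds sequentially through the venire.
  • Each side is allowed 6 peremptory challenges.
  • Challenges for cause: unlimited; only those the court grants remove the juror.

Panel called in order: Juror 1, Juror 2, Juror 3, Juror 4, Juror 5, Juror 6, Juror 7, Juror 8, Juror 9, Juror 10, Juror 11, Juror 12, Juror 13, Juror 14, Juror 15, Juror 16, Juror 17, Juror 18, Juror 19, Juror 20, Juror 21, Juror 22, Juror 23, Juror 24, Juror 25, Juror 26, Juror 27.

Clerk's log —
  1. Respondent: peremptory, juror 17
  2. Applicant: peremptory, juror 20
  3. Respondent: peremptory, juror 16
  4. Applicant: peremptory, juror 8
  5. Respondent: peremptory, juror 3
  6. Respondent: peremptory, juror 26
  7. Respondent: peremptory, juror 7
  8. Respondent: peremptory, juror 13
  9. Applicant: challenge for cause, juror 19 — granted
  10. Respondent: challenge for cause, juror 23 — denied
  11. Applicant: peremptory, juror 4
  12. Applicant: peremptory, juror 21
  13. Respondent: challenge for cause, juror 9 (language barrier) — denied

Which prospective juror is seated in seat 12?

Removed: #3, #4, #7, #8, #13, #16, #17, #19, #20, #21, #26. (#9, #23 stay — for-cause denied.)
Seating in order: seats 1–12 → #1, #2, #5, #6, #9, #10, #11, #12, #14, #15, #18, #22; alternates → #23, #24, #25.
So seat 12 is #22.

22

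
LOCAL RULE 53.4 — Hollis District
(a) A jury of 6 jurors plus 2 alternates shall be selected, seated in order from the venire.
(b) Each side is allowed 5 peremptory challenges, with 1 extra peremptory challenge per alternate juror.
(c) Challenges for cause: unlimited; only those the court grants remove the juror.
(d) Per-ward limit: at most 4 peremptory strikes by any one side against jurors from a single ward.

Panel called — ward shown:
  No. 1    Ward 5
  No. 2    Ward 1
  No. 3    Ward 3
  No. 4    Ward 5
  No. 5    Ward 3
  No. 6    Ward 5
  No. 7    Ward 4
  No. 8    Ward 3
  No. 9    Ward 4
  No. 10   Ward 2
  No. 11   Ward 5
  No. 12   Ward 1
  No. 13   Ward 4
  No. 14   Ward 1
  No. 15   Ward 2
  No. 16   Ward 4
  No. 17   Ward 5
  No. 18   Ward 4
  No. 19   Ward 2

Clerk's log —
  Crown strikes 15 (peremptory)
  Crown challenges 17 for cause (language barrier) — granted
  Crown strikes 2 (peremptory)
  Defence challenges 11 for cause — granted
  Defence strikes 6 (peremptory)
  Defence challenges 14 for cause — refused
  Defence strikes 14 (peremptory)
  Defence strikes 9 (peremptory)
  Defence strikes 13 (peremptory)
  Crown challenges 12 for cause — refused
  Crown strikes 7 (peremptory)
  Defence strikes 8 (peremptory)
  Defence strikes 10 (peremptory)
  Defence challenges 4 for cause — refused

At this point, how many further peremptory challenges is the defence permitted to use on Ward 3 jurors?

1

Defence peremptories so far: #6, #14, #9, #13, #8, #10 — 6 of 7 used, 1 left overall.
Against Ward 3: #8 — 1 used; per-ward cap 4 leaves 3.
Binding limit: min(1, 3) = 1.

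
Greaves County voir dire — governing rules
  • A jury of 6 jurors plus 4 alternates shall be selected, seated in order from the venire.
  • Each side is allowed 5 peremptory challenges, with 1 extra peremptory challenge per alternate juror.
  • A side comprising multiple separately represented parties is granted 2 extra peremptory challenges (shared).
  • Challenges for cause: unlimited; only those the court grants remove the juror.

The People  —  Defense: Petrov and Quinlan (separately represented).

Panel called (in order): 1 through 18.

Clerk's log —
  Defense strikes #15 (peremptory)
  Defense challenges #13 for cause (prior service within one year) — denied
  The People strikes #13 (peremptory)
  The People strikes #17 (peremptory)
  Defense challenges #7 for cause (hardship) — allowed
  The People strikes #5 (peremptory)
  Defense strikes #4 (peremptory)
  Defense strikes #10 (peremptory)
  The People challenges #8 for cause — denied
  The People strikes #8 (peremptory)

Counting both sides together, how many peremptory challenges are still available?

The People allotment: 5 base + 1 × 4 alternates = 9. Defense allotment: 5 base + 1 × 4 alternates + 2 multi-party = 11.
The People peremptories used: #13, #17, #5, #8 — 4 (the for-cause on #8 doesn't count).
Defense peremptories used: #15, #4, #10 — 3 (for-cause on #13, #7 don't count).
Remaining: (9 − 4) + (11 − 3) = 13.

13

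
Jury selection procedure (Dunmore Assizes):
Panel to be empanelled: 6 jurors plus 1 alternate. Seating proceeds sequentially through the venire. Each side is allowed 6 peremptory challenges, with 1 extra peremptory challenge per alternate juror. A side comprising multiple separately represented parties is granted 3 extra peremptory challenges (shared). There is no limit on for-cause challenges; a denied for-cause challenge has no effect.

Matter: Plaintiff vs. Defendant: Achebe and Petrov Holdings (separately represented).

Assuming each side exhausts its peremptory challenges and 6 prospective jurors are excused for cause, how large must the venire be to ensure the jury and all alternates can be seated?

30

Seats to fill: 6 + 1 alternates = 7.
Peremptories — Plaintiff: 6 + 1×1 = 7; Defendant: 6 + 1×1 + 3 = 10; total 17.
For-cause removals: 6.
Minimum venire: 7 + 17 + 6 = 30.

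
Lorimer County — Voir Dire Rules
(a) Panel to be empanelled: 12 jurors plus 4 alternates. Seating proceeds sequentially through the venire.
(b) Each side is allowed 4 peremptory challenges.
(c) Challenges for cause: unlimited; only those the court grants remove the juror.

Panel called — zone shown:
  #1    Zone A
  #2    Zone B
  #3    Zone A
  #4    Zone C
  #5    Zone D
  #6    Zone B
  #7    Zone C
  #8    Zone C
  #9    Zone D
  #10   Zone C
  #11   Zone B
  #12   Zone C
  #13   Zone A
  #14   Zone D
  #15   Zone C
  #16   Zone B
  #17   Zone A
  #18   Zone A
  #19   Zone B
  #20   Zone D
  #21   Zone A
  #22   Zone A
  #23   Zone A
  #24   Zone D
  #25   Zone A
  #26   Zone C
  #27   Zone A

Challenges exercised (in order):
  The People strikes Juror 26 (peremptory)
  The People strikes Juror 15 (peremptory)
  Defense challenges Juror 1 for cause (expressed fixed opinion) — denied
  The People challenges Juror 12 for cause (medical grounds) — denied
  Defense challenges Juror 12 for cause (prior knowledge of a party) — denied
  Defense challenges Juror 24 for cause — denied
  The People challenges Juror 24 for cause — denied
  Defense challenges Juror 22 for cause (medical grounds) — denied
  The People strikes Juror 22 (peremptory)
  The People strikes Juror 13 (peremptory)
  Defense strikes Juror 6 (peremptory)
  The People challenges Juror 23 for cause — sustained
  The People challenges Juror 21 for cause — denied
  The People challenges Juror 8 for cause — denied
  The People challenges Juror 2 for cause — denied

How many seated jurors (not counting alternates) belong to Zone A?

2

Removed: #6, #13, #15, #22, #23, #26.
Seated jurors 1–12: #1, #2, #3, #4, #5, #7, #8, #9, #10, #11, #12, #14 (alternates #16, #17, #18, #19 not counted).
Of those, in Zone A: #1, #3 → 2.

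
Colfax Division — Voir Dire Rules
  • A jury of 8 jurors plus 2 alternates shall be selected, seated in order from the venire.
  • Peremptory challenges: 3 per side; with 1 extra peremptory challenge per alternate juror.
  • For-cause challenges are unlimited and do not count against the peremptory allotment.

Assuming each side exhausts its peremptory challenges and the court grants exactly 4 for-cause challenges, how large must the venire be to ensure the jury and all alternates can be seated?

Seats to fill: 8 + 2 alternates = 10.
Peremptories: 3 + 1×2 = 5 per side × 2 sides = 10.
For-cause removals: 4.
Minimum venire: 10 + 10 + 4 = 24.

24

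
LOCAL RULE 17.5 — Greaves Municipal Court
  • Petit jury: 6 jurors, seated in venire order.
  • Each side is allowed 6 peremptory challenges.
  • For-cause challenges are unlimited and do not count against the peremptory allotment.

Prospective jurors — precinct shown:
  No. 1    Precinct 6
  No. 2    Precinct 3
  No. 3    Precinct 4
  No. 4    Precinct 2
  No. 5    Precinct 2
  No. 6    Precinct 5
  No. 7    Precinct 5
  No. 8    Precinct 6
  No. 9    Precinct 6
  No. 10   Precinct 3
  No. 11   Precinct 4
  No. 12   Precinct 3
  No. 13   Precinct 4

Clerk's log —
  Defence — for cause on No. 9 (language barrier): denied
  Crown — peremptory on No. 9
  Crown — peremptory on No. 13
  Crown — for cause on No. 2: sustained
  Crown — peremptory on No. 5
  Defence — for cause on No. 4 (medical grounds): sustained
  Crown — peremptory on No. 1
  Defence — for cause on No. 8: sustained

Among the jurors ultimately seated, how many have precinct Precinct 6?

Removed: #1, #2, #4, #5, #8, #9, #13.
Seated jurors 1–6: #3, #6, #7, #10, #11, #12.
None of those are in Precinct 6 → 0.

0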